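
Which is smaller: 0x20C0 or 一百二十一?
Convert 0x20C0 (hexadecimal) → 2×4096 + 12×16 = 8384 (decimal)
Convert 一百二十一 (Chinese numeral) → 1×100 + 2×10 + 1 = 121 (decimal)
Compare 8384 vs 121: smaller = 121
121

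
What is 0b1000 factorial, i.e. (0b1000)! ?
Convert 0b1000 (binary) → 8 (decimal)
Compute 8! = 40320
40320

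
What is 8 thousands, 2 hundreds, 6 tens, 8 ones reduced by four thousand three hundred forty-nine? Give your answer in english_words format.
Convert 8 thousands, 2 hundreds, 6 tens, 8 ones (place-value notation) → 8×1000 + 2×100 + 6×10 + 8 = 8268 (decimal)
Convert four thousand three hundred forty-nine (English words) → 4×1000 + 3×100 + 49 = 4349 (decimal)
Compute 8268 - 4349 = 3919
Convert 3919 (decimal) → 3919 = 3×1000 + 9×100 + 19 → three thousand nine hundred nineteen (English words)
three thousand nine hundred nineteen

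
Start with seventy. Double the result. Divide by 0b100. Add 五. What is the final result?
Convert seventy (English words) → 70 (decimal)
Start: 70
70 × 2 = 140
Convert 0b100 (binary) → 4 (decimal)
140 ÷ 4 = 35
Convert 五 (Chinese numeral) → 5 (decimal)
35 + 5 = 40
40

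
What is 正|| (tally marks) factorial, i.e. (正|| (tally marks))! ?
Convert 正|| (tally marks) → 5 + 2 = 7 (decimal)
Compute 7! = 5040
5040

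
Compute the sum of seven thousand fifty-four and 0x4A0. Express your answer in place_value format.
Convert seven thousand fifty-four (English words) → 7×1000 + 54 = 7054 (decimal)
Convert 0x4A0 (hexadecimal) → 4×256 + 10×16 = 1184 (decimal)
Compute 7054 + 1184 = 8238
Convert 8238 (decimal) → 8238 = 8×1000 + 2×100 + 3×10 + 8 → 8 thousands, 2 hundreds, 3 tens, 8 ones (place-value notation)
8 thousands, 2 hundreds, 3 tens, 8 ones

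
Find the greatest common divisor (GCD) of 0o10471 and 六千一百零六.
Convert 0o10471 (octal) → 1×4096 + 4×64 + 7×8 + 1 = 4409 (decimal)
Convert 六千一百零六 (Chinese numeral) → 6×1000 + 1×100 + 6 = 6106 (decimal)
Compute gcd(4409, 6106) = 1
1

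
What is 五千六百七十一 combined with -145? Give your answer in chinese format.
Convert 五千六百七十一 (Chinese numeral) → 5×1000 + 6×100 + 7×10 + 1 = 5671 (decimal)
Compute 5671 + -145 = 5526
Convert 5526 (decimal) → 5526 = 5×1000 + 5×100 + 2×10 + 6 → 五千五百二十六 (Chinese numeral)
五千五百二十六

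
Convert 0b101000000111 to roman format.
Convert 0b101000000111 (binary) → 2048 + 512 + 4 + 2 + 1 = 2567 (decimal)
Convert 2567 (decimal) → 2567 = 1000 + 1000 + 500 + 50 + 10 + 5 + 1 + 1 → MMDLXVII (Roman numeral)
MMDLXVII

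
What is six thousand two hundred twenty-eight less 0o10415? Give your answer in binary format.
Convert six thousand two hundred twenty-eight (English words) → 6×1000 + 2×100 + 28 = 6228 (decimal)
Convert 0o10415 (octal) → 1×4096 + 4×64 + 1×8 + 5 = 4365 (decimal)
Compute 6228 - 4365 = 1863
Convert 1863 (decimal) → 1863 = 1024 + 512 + 256 + 64 + 4 + 2 + 1 → 0b11101000111 (binary)
0b11101000111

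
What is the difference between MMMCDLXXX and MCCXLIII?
Convert MMMCDLXXX (Roman numeral) → 1000 + 1000 + 1000 + 400 + 50 + 10 + 10 + 10 = 3480 (decimal)
Convert MCCXLIII (Roman numeral) → 1000 + 100 + 100 + 40 + 1 + 1 + 1 = 1243 (decimal)
Difference: |3480 - 1243| = 2237
2237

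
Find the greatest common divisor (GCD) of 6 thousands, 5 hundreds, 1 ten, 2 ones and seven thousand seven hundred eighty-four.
Convert 6 thousands, 5 hundreds, 1 ten, 2 ones (place-value notation) → 6×1000 + 5×100 + 1×10 + 2 = 6512 (decimal)
Convert seven thousand seven hundred eighty-four (English words) → 7×1000 + 7×100 + 84 = 7784 (decimal)
Compute gcd(6512, 7784) = 8
8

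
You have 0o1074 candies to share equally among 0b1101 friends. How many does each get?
Convert 0o1074 (octal) → 1×512 + 7×8 + 4 = 572 (decimal)
Convert 0b1101 (binary) → 8 + 4 + 1 = 13 (decimal)
Compute 572 ÷ 13 = 44
44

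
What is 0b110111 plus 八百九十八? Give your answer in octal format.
Convert 0b110111 (binary) → 32 + 16 + 4 + 2 + 1 = 55 (decimal)
Convert 八百九十八 (Chinese numeral) → 8×100 + 9×10 + 8 = 898 (decimal)
Compute 55 + 898 = 953
Convert 953 (decimal) → 953 = 1×512 + 6×64 + 7×8 + 1 → 0o1671 (octal)
0o1671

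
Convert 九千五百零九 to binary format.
Convert 九千五百零九 (Chinese numeral) → 9×1000 + 5×100 + 9 = 9509 (decimal)
Convert 9509 (decimal) → 9509 = 8192 + 1024 + 256 + 32 + 4 + 1 → 0b10010100100101 (binary)
0b10010100100101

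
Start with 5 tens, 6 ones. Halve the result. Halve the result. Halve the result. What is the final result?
Convert 5 tens, 6 ones (place-value notation) → 5×10 + 6 = 56 (decimal)
Start: 56
56 ÷ 2 = 28
28 ÷ 2 = 14
14 ÷ 2 = 7
7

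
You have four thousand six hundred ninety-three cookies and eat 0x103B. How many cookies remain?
Convert four thousand six hundred ninety-three (English words) → 4×1000 + 6×100 + 93 = 4693 (decimal)
Convert 0x103B (hexadecimal) → 1×4096 + 3×16 + 11 = 4155 (decimal)
Compute 4693 - 4155 = 538
538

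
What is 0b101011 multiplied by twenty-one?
Convert 0b101011 (binary) → 32 + 8 + 2 + 1 = 43 (decimal)
Convert twenty-one (English words) → 21 (decimal)
Compute 43 × 21 = 903
903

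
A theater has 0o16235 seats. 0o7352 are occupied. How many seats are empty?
Convert 0o16235 (octal) → 1×4096 + 6×512 + 2×64 + 3×8 + 5 = 7325 (decimal)
Convert 0o7352 (octal) → 7×512 + 3×64 + 5×8 + 2 = 3818 (decimal)
Compute 7325 - 3818 = 3507
3507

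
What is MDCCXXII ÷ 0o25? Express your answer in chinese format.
Convert MDCCXXII (Roman numeral) → 1000 + 500 + 100 + 100 + 10 + 10 + 1 + 1 = 1722 (decimal)
Convert 0o25 (octal) → 2×8 + 5 = 21 (decimal)
Compute 1722 ÷ 21 = 82
Convert 82 (decimal) → 82 = 8×10 + 2 → 八十二 (Chinese numeral)
八十二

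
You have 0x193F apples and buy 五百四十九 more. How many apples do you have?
Convert 0x193F (hexadecimal) → 1×4096 + 9×256 + 3×16 + 15 = 6463 (decimal)
Convert 五百四十九 (Chinese numeral) → 5×100 + 4×10 + 9 = 549 (decimal)
Compute 6463 + 549 = 7012
7012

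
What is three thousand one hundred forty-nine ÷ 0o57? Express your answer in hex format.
Convert three thousand one hundred forty-nine (English words) → 3×1000 + 1×100 + 49 = 3149 (decimal)
Convert 0o57 (octal) → 5×8 + 7 = 47 (decimal)
Compute 3149 ÷ 47 = 67
Convert 67 (decimal) → 67 = 4×16 + 3 → 0x43 (hexadecimal)
0x43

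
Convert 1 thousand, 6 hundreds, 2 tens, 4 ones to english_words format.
Convert 1 thousand, 6 hundreds, 2 tens, 4 ones (place-value notation) → 1×1000 + 6×100 + 2×10 + 4 = 1624 (decimal)
Convert 1624 (decimal) → 1624 = 1×1000 + 6×100 + 24 → one thousand six hundred twenty-four (English words)
one thousand six hundred twenty-four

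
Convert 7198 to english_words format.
Convert 7198 (decimal) → 7198 = 7×1000 + 1×100 + 98 → seven thousand one hundred ninety-eight (English words)
seven thousand one hundred ninety-eight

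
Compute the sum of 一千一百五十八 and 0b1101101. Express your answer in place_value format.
Convert 一千一百五十八 (Chinese numeral) → 1×1000 + 1×100 + 5×10 + 8 = 1158 (decimal)
Convert 0b1101101 (binary) → 64 + 32 + 8 + 4 + 1 = 109 (decimal)
Compute 1158 + 109 = 1267
Convert 1267 (decimal) → 1267 = 1×1000 + 2×100 + 6×10 + 7 → 1 thousand, 2 hundreds, 6 tens, 7 ones (place-value notation)
1 thousand, 2 hundreds, 6 tens, 7 ones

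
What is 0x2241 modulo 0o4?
Convert 0x2241 (hexadecimal) → 2×4096 + 2×256 + 4×16 + 1 = 8769 (decimal)
Convert 0o4 (octal) → 4 (decimal)
Compute 8769 mod 4 = 1
1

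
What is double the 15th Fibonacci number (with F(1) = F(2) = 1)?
The 15th Fibonacci number (with F(1) = F(2) = 1): 1, 1, 2, 3, 5, 8, 13, 21, 34, 55, 89, 144, 233, 377, 610 → 610
Compute 610 × 2 = 1220
1220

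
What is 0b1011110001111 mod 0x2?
Convert 0b1011110001111 (binary) → 4096 + 1024 + 512 + 256 + 128 + 8 + 4 + 2 + 1 = 6031 (decimal)
Convert 0x2 (hexadecimal) → 2 (decimal)
Compute 6031 mod 2 = 1
1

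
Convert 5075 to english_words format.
Convert 5075 (decimal) → 5075 = 5×1000 + 75 → five thousand seventy-five (English words)
five thousand seventy-five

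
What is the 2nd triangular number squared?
The 2nd triangular number = 2×3/2 = 3
Compute 3² = 3 × 3 = 9
9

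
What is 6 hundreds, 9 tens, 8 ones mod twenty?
Convert 6 hundreds, 9 tens, 8 ones (place-value notation) → 6×100 + 9×10 + 8 = 698 (decimal)
Convert twenty (English words) → 20 (decimal)
Compute 698 mod 20 = 18
18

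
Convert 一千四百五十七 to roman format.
Convert 一千四百五十七 (Chinese numeral) → 1×1000 + 4×100 + 5×10 + 7 = 1457 (decimal)
Convert 1457 (decimal) → 1457 = 1000 + 400 + 50 + 5 + 1 + 1 → MCDLVII (Roman numeral)
MCDLVII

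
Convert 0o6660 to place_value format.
Convert 0o6660 (octal) → 6×512 + 6×64 + 6×8 = 3504 (decimal)
Convert 3504 (decimal) → 3504 = 3×1000 + 5×100 + 4 → 3 thousands, 5 hundreds, 4 ones (place-value notation)
3 thousands, 5 hundreds, 4 ones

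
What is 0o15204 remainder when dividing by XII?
Convert 0o15204 (octal) → 1×4096 + 5×512 + 2×64 + 4 = 6788 (decimal)
Convert XII (Roman numeral) → 10 + 1 + 1 = 12 (decimal)
Compute 6788 mod 12 = 8
8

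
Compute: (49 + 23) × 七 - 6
Convert 七 (Chinese numeral) → 7 (decimal)
Expression in decimal: (49 + 23) × 7 - 6
Parentheses first: 49 + 23 = 72
Multiply: 72 × 7 = 504
Subtract: 504 - 6 = 498
498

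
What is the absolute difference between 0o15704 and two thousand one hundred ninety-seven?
Convert 0o15704 (octal) → 1×4096 + 5×512 + 7×64 + 4 = 7108 (decimal)
Convert two thousand one hundred ninety-seven (English words) → 2×1000 + 1×100 + 97 = 2197 (decimal)
Compute |7108 - 2197| = 4911
4911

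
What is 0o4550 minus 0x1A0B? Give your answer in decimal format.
Convert 0o4550 (octal) → 4×512 + 5×64 + 5×8 = 2408 (decimal)
Convert 0x1A0B (hexadecimal) → 1×4096 + 10×256 + 11 = 6667 (decimal)
Compute 2408 - 6667 = -4259
-4259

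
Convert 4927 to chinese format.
Convert 4927 (decimal) → 4927 = 4×1000 + 9×100 + 2×10 + 7 → 四千九百二十七 (Chinese numeral)
四千九百二十七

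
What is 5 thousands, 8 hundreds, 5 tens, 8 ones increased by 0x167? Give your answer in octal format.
Convert 5 thousands, 8 hundreds, 5 tens, 8 ones (place-value notation) → 5×1000 + 8×100 + 5×10 + 8 = 5858 (decimal)
Convert 0x167 (hexadecimal) → 1×256 + 6×16 + 7 = 359 (decimal)
Compute 5858 + 359 = 6217
Convert 6217 (decimal) → 6217 = 1×4096 + 4×512 + 1×64 + 1×8 + 1 → 0o14111 (octal)
0o14111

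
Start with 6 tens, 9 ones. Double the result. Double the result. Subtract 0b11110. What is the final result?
Convert 6 tens, 9 ones (place-value notation) → 6×10 + 9 = 69 (decimal)
Start: 69
69 × 2 = 138
138 × 2 = 276
Convert 0b11110 (binary) → 16 + 8 + 4 + 2 = 30 (decimal)
276 - 30 = 246
246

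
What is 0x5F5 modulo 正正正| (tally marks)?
Convert 0x5F5 (hexadecimal) → 5×256 + 15×16 + 5 = 1525 (decimal)
Convert 正正正| (tally marks) → 5 + 5 + 5 + 1 = 16 (decimal)
Compute 1525 mod 16 = 5
5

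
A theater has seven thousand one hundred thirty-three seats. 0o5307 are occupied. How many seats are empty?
Convert seven thousand one hundred thirty-three (English words) → 7×1000 + 1×100 + 33 = 7133 (decimal)
Convert 0o5307 (octal) → 5×512 + 3×64 + 7 = 2759 (decimal)
Compute 7133 - 2759 = 4374
4374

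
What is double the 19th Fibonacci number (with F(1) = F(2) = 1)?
The 19th Fibonacci number (with F(1) = F(2) = 1) = 4181
Compute 4181 × 2 = 8362
8362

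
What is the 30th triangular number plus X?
The 30th triangular number = 30×31/2 = 465
Convert X (Roman numeral) → 10 (decimal)
Compute 465 + 10 = 475
475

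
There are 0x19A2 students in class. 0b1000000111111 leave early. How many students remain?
Convert 0x19A2 (hexadecimal) → 1×4096 + 9×256 + 10×16 + 2 = 6562 (decimal)
Convert 0b1000000111111 (binary) → 4096 + 32 + 16 + 8 + 4 + 2 + 1 = 4159 (decimal)
Compute 6562 - 4159 = 2403
2403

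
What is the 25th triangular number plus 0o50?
The 25th triangular number = 25×26/2 = 325
Convert 0o50 (octal) → 5×8 = 40 (decimal)
Compute 325 + 40 = 365
365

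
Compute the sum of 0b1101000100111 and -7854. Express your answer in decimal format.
Convert 0b1101000100111 (binary) → 4096 + 2048 + 512 + 32 + 4 + 2 + 1 = 6695 (decimal)
Compute 6695 + -7854 = -1159
-1159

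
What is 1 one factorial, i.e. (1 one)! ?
Convert 1 one (place-value notation) → 1 (decimal)
Compute 1! = 1
1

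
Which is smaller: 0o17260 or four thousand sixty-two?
Convert 0o17260 (octal) → 1×4096 + 7×512 + 2×64 + 6×8 = 7856 (decimal)
Convert four thousand sixty-two (English words) → 4×1000 + 62 = 4062 (decimal)
Compare 7856 vs 4062: smaller = 4062
4062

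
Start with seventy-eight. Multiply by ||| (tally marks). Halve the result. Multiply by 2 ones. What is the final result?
Convert seventy-eight (English words) → 78 (decimal)
Start: 78
Convert ||| (tally marks) → 3 (decimal)
78 × 3 = 234
234 ÷ 2 = 117
Convert 2 ones (place-value notation) → 2 (decimal)
117 × 2 = 234
234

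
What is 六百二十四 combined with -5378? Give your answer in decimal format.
Convert 六百二十四 (Chinese numeral) → 6×100 + 2×10 + 4 = 624 (decimal)
Compute 624 + -5378 = -4754
-4754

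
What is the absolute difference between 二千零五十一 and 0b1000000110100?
Convert 二千零五十一 (Chinese numeral) → 2×1000 + 5×10 + 1 = 2051 (decimal)
Convert 0b1000000110100 (binary) → 4096 + 32 + 16 + 4 = 4148 (decimal)
Compute |2051 - 4148| = 2097
2097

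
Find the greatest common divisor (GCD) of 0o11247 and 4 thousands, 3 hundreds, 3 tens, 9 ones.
Convert 0o11247 (octal) → 1×4096 + 1×512 + 2×64 + 4×8 + 7 = 4775 (decimal)
Convert 4 thousands, 3 hundreds, 3 tens, 9 ones (place-value notation) → 4×1000 + 3×100 + 3×10 + 9 = 4339 (decimal)
Compute gcd(4775, 4339) = 1
1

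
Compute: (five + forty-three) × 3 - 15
Convert five (English words) → 5 (decimal)
Convert forty-three (English words) → 43 (decimal)
Expression in decimal: (5 + 43) × 3 - 15
Parentheses first: 5 + 43 = 48
Multiply: 48 × 3 = 144
Subtract: 144 - 15 = 129
129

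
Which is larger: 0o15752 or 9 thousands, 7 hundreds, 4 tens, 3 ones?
Convert 0o15752 (octal) → 1×4096 + 5×512 + 7×64 + 5×8 + 2 = 7146 (decimal)
Convert 9 thousands, 7 hundreds, 4 tens, 3 ones (place-value notation) → 9×1000 + 7×100 + 4×10 + 3 = 9743 (decimal)
Compare 7146 vs 9743: larger = 9743
9743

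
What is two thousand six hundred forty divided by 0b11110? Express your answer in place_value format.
Convert two thousand six hundred forty (English words) → 2×1000 + 6×100 + 40 = 2640 (decimal)
Convert 0b11110 (binary) → 16 + 8 + 4 + 2 = 30 (decimal)
Compute 2640 ÷ 30 = 88
Convert 88 (decimal) → 88 = 8×10 + 8 → 8 tens, 8 ones (place-value notation)
8 tens, 8 ones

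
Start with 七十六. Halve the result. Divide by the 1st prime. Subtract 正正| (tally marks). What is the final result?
Convert 七十六 (Chinese numeral) → 7×10 + 6 = 76 (decimal)
Start: 76
76 ÷ 2 = 38
Convert the 1st prime (prime index) → 2 (decimal)
38 ÷ 2 = 19
Convert 正正| (tally marks) → 5 + 5 + 1 = 11 (decimal)
19 - 11 = 8
8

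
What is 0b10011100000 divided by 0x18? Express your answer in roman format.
Convert 0b10011100000 (binary) → 1024 + 128 + 64 + 32 = 1248 (decimal)
Convert 0x18 (hexadecimal) → 1×16 + 8 = 24 (decimal)
Compute 1248 ÷ 24 = 52
Convert 52 (decimal) → 52 = 50 + 1 + 1 → LII (Roman numeral)
LII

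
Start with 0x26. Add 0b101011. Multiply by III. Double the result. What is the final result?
Convert 0x26 (hexadecimal) → 2×16 + 6 = 38 (decimal)
Start: 38
Convert 0b101011 (binary) → 32 + 8 + 2 + 1 = 43 (decimal)
38 + 43 = 81
Convert III (Roman numeral) → 1 + 1 + 1 = 3 (decimal)
81 × 3 = 243
243 × 2 = 486
486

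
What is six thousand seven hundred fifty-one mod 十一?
Convert six thousand seven hundred fifty-one (English words) → 6×1000 + 7×100 + 51 = 6751 (decimal)
Convert 十一 (Chinese numeral) → 1×10 + 1 = 11 (decimal)
Compute 6751 mod 11 = 8
8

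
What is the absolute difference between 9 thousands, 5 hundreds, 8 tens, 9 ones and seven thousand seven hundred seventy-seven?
Convert 9 thousands, 5 hundreds, 8 tens, 9 ones (place-value notation) → 9×1000 + 5×100 + 8×10 + 9 = 9589 (decimal)
Convert seven thousand seven hundred seventy-seven (English words) → 7×1000 + 7×100 + 77 = 7777 (decimal)
Compute |9589 - 7777| = 1812
1812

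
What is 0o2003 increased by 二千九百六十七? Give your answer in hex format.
Convert 0o2003 (octal) → 2×512 + 3 = 1027 (decimal)
Convert 二千九百六十七 (Chinese numeral) → 2×1000 + 9×100 + 6×10 + 7 = 2967 (decimal)
Compute 1027 + 2967 = 3994
Convert 3994 (decimal) → 3994 = 15×256 + 9×16 + 10 → 0xF9A (hexadecimal)
0xF9A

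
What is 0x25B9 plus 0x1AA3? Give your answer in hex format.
Convert 0x25B9 (hexadecimal) → 2×4096 + 5×256 + 11×16 + 9 = 9657 (decimal)
Convert 0x1AA3 (hexadecimal) → 1×4096 + 10×256 + 10×16 + 3 = 6819 (decimal)
Compute 9657 + 6819 = 16476
Convert 16476 (decimal) → 16476 = 4×4096 + 5×16 + 12 → 0x405C (hexadecimal)
0x405C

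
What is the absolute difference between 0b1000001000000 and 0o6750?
Convert 0b1000001000000 (binary) → 4096 + 64 = 4160 (decimal)
Convert 0o6750 (octal) → 6×512 + 7×64 + 5×8 = 3560 (decimal)
Compute |4160 - 3560| = 600
600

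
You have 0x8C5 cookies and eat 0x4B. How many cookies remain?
Convert 0x8C5 (hexadecimal) → 8×256 + 12×16 + 5 = 2245 (decimal)
Convert 0x4B (hexadecimal) → 4×16 + 11 = 75 (decimal)
Compute 2245 - 75 = 2170
2170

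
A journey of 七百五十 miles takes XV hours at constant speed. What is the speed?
Convert 七百五十 (Chinese numeral) → 7×100 + 5×10 = 750 (decimal)
Convert XV (Roman numeral) → 10 + 5 = 15 (decimal)
Compute 750 ÷ 15 = 50
50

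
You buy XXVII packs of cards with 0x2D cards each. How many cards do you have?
Convert 0x2D (hexadecimal) → 2×16 + 13 = 45 (decimal)
Convert XXVII (Roman numeral) → 10 + 10 + 5 + 1 + 1 = 27 (decimal)
Compute 45 × 27 = 1215
1215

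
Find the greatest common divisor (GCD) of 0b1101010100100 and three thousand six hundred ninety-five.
Convert 0b1101010100100 (binary) → 4096 + 2048 + 512 + 128 + 32 + 4 = 6820 (decimal)
Convert three thousand six hundred ninety-five (English words) → 3×1000 + 6×100 + 95 = 3695 (decimal)
Compute gcd(6820, 3695) = 5
5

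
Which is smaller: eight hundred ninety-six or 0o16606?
Convert eight hundred ninety-six (English words) → 8×100 + 96 = 896 (decimal)
Convert 0o16606 (octal) → 1×4096 + 6×512 + 6×64 + 6 = 7558 (decimal)
Compare 896 vs 7558: smaller = 896
896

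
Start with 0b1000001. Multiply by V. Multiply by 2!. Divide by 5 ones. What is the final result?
Convert 0b1000001 (binary) → 64 + 1 = 65 (decimal)
Start: 65
Convert V (Roman numeral) → 5 (decimal)
65 × 5 = 325
Convert 2! (factorial) → 2 (decimal)
325 × 2 = 650
Convert 5 ones (place-value notation) → 5 (decimal)
650 ÷ 5 = 130
130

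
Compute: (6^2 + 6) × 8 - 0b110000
Convert 6^2 (power) → 36 (decimal)
Convert 0b110000 (binary) → 32 + 16 = 48 (decimal)
Expression in decimal: (36 + 6) × 8 - 48
Parentheses first: 36 + 6 = 42
Multiply: 42 × 8 = 336
Subtract: 336 - 48 = 288
288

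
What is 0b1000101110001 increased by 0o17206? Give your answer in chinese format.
Convert 0b1000101110001 (binary) → 4096 + 256 + 64 + 32 + 16 + 1 = 4465 (decimal)
Convert 0o17206 (octal) → 1×4096 + 7×512 + 2×64 + 6 = 7814 (decimal)
Compute 4465 + 7814 = 12279
Convert 12279 (decimal) → 12279 = 1×10000 + 2×1000 + 2×100 + 7×10 + 9 → 一万二千二百七十九 (Chinese numeral)
一万二千二百七十九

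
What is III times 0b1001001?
Convert III (Roman numeral) → 1 + 1 + 1 = 3 (decimal)
Convert 0b1001001 (binary) → 64 + 8 + 1 = 73 (decimal)
Compute 3 × 73 = 219
219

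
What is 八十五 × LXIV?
Convert 八十五 (Chinese numeral) → 8×10 + 5 = 85 (decimal)
Convert LXIV (Roman numeral) → 50 + 10 + 4 = 64 (decimal)
Compute 85 × 64 = 5440
5440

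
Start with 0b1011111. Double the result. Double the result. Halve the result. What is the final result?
Convert 0b1011111 (binary) → 64 + 16 + 8 + 4 + 2 + 1 = 95 (decimal)
Start: 95
95 × 2 = 190
190 × 2 = 380
380 ÷ 2 = 190
190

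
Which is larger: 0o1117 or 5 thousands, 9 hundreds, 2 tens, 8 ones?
Convert 0o1117 (octal) → 1×512 + 1×64 + 1×8 + 7 = 591 (decimal)
Convert 5 thousands, 9 hundreds, 2 tens, 8 ones (place-value notation) → 5×1000 + 9×100 + 2×10 + 8 = 5928 (decimal)
Compare 591 vs 5928: larger = 5928
5928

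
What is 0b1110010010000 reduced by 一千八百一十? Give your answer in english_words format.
Convert 0b1110010010000 (binary) → 4096 + 2048 + 1024 + 128 + 16 = 7312 (decimal)
Convert 一千八百一十 (Chinese numeral) → 1×1000 + 8×100 + 1×10 = 1810 (decimal)
Compute 7312 - 1810 = 5502
Convert 5502 (decimal) → 5502 = 5×1000 + 5×100 + 2 → five thousand five hundred two (English words)
five thousand five hundred two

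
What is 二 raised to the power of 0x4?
Convert 二 (Chinese numeral) → 2 (decimal)
Convert 0x4 (hexadecimal) → 4 (decimal)
Compute 2 ^ 4 = 16
16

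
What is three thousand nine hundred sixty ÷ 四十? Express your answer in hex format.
Convert three thousand nine hundred sixty (English words) → 3×1000 + 9×100 + 60 = 3960 (decimal)
Convert 四十 (Chinese numeral) → 4×10 = 40 (decimal)
Compute 3960 ÷ 40 = 99
Convert 99 (decimal) → 99 = 6×16 + 3 → 0x63 (hexadecimal)
0x63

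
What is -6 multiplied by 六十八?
Convert 六十八 (Chinese numeral) → 6×10 + 8 = 68 (decimal)
Compute -6 × 68 = -408
-408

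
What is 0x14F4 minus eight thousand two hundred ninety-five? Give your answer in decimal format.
Convert 0x14F4 (hexadecimal) → 1×4096 + 4×256 + 15×16 + 4 = 5364 (decimal)
Convert eight thousand two hundred ninety-five (English words) → 8×1000 + 2×100 + 95 = 8295 (decimal)
Compute 5364 - 8295 = -2931
-2931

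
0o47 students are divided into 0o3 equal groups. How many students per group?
Convert 0o47 (octal) → 4×8 + 7 = 39 (decimal)
Convert 0o3 (octal) → 3 (decimal)
Compute 39 ÷ 3 = 13
13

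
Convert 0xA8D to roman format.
Convert 0xA8D (hexadecimal) → 10×256 + 8×16 + 13 = 2701 (decimal)
Convert 2701 (decimal) → 2701 = 1000 + 1000 + 500 + 100 + 100 + 1 → MMDCCI (Roman numeral)
MMDCCI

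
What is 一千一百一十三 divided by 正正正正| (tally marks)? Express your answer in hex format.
Convert 一千一百一十三 (Chinese numeral) → 1×1000 + 1×100 + 1×10 + 3 = 1113 (decimal)
Convert 正正正正| (tally marks) → 5 + 5 + 5 + 5 + 1 = 21 (decimal)
Compute 1113 ÷ 21 = 53
Convert 53 (decimal) → 53 = 3×16 + 5 → 0x35 (hexadecimal)
0x35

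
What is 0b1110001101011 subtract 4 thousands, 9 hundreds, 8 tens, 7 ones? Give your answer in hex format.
Convert 0b1110001101011 (binary) → 4096 + 2048 + 1024 + 64 + 32 + 8 + 2 + 1 = 7275 (decimal)
Convert 4 thousands, 9 hundreds, 8 tens, 7 ones (place-value notation) → 4×1000 + 9×100 + 8×10 + 7 = 4987 (decimal)
Compute 7275 - 4987 = 2288
Convert 2288 (decimal) → 2288 = 8×256 + 15×16 → 0x8F0 (hexadecimal)
0x8F0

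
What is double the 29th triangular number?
The 29th triangular number = 29×30/2 = 435
Compute 435 × 2 = 870
870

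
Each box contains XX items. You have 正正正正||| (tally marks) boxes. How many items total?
Convert XX (Roman numeral) → 10 + 10 = 20 (decimal)
Convert 正正正正||| (tally marks) → 5 + 5 + 5 + 5 + 3 = 23 (decimal)
Compute 20 × 23 = 460
460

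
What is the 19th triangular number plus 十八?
The 19th triangular number = 19×20/2 = 190
Convert 十八 (Chinese numeral) → 1×10 + 8 = 18 (decimal)
Compute 190 + 18 = 208
208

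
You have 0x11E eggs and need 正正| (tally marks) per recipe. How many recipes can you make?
Convert 0x11E (hexadecimal) → 1×256 + 1×16 + 14 = 286 (decimal)
Convert 正正| (tally marks) → 5 + 5 + 1 = 11 (decimal)
Compute 286 ÷ 11 = 26
26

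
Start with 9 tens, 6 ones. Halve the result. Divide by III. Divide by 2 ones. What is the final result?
Convert 9 tens, 6 ones (place-value notation) → 9×10 + 6 = 96 (decimal)
Start: 96
96 ÷ 2 = 48
Convert III (Roman numeral) → 1 + 1 + 1 = 3 (decimal)
48 ÷ 3 = 16
Convert 2 ones (place-value notation) → 2 (decimal)
16 ÷ 2 = 8
8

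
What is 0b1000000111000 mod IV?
Convert 0b1000000111000 (binary) → 4096 + 32 + 16 + 8 = 4152 (decimal)
Convert IV (Roman numeral) → 4 (decimal)
Compute 4152 mod 4 = 0
0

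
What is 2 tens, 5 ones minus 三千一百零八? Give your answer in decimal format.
Convert 2 tens, 5 ones (place-value notation) → 2×10 + 5 = 25 (decimal)
Convert 三千一百零八 (Chinese numeral) → 3×1000 + 1×100 + 8 = 3108 (decimal)
Compute 25 - 3108 = -3083
-3083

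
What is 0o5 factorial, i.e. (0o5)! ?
Convert 0o5 (octal) → 5 (decimal)
Compute 5! = 120
120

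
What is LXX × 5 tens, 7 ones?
Convert LXX (Roman numeral) → 50 + 10 + 10 = 70 (decimal)
Convert 5 tens, 7 ones (place-value notation) → 5×10 + 7 = 57 (decimal)
Compute 70 × 57 = 3990
3990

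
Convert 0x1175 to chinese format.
Convert 0x1175 (hexadecimal) → 1×4096 + 1×256 + 7×16 + 5 = 4469 (decimal)
Convert 4469 (decimal) → 4469 = 4×1000 + 4×100 + 6×10 + 9 → 四千四百六十九 (Chinese numeral)
四千四百六十九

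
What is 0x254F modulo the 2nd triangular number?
Convert 0x254F (hexadecimal) → 2×4096 + 5×256 + 4×16 + 15 = 9551 (decimal)
Convert the 2nd triangular number (triangular index) → 2×3/2 = 3 (decimal)
Compute 9551 mod 3 = 2
2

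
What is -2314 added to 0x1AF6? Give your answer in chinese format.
Convert 0x1AF6 (hexadecimal) → 1×4096 + 10×256 + 15×16 + 6 = 6902 (decimal)
Compute -2314 + 6902 = 4588
Convert 4588 (decimal) → 4588 = 4×1000 + 5×100 + 8×10 + 8 → 四千五百八十八 (Chinese numeral)
四千五百八十八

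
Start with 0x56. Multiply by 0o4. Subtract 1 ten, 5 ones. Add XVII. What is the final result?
Convert 0x56 (hexadecimal) → 5×16 + 6 = 86 (decimal)
Start: 86
Convert 0o4 (octal) → 4 (decimal)
86 × 4 = 344
Convert 1 ten, 5 ones (place-value notation) → 1×10 + 5 = 15 (decimal)
344 - 15 = 329
Convert XVII (Roman numeral) → 10 + 5 + 1 + 1 = 17 (decimal)
329 + 17 = 346
346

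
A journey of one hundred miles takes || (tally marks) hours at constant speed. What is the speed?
Convert one hundred (English words) → 1×100 = 100 (decimal)
Convert || (tally marks) → 2 (decimal)
Compute 100 ÷ 2 = 50
50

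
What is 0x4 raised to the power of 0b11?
Convert 0x4 (hexadecimal) → 4 (decimal)
Convert 0b11 (binary) → 2 + 1 = 3 (decimal)
Compute 4 ^ 3 = 64
64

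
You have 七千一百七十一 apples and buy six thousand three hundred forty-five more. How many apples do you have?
Convert 七千一百七十一 (Chinese numeral) → 7×1000 + 1×100 + 7×10 + 1 = 7171 (decimal)
Convert six thousand three hundred forty-five (English words) → 6×1000 + 3×100 + 45 = 6345 (decimal)
Compute 7171 + 6345 = 13516
13516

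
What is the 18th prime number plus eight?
The 18th prime number = 61
Convert eight (English words) → 8 (decimal)
Compute 61 + 8 = 69
69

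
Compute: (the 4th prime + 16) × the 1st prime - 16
Convert the 4th prime (prime index) → 7 (decimal)
Convert the 1st prime (prime index) → 2 (decimal)
Expression in decimal: (7 + 16) × 2 - 16
Parentheses first: 7 + 16 = 23
Multiply: 23 × 2 = 46
Subtract: 46 - 16 = 30
30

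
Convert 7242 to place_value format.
Convert 7242 (decimal) → 7242 = 7×1000 + 2×100 + 4×10 + 2 → 7 thousands, 2 hundreds, 4 tens, 2 ones (place-value notation)
7 thousands, 2 hundreds, 4 tens, 2 ones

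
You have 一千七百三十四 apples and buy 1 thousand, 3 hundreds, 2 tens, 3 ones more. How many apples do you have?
Convert 一千七百三十四 (Chinese numeral) → 1×1000 + 7×100 + 3×10 + 4 = 1734 (decimal)
Convert 1 thousand, 3 hundreds, 2 tens, 3 ones (place-value notation) → 1×1000 + 3×100 + 2×10 + 3 = 1323 (decimal)
Compute 1734 + 1323 = 3057
3057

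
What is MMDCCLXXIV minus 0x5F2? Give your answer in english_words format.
Convert MMDCCLXXIV (Roman numeral) → 1000 + 1000 + 500 + 100 + 100 + 50 + 10 + 10 + 4 = 2774 (decimal)
Convert 0x5F2 (hexadecimal) → 5×256 + 15×16 + 2 = 1522 (decimal)
Compute 2774 - 1522 = 1252
Convert 1252 (decimal) → 1252 = 1×1000 + 2×100 + 52 → one thousand two hundred fifty-two (English words)
one thousand two hundred fifty-two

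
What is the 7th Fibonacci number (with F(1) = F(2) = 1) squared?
The 7th Fibonacci number (with F(1) = F(2) = 1): 1, 1, 2, 3, 5, 8, 13 → 13
Compute 13² = 13 × 13 = 169
169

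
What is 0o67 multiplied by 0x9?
Convert 0o67 (octal) → 6×8 + 7 = 55 (decimal)
Convert 0x9 (hexadecimal) → 9 (decimal)
Compute 55 × 9 = 495
495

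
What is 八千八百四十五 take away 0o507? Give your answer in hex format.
Convert 八千八百四十五 (Chinese numeral) → 8×1000 + 8×100 + 4×10 + 5 = 8845 (decimal)
Convert 0o507 (octal) → 5×64 + 7 = 327 (decimal)
Compute 8845 - 327 = 8518
Convert 8518 (decimal) → 8518 = 2×4096 + 1×256 + 4×16 + 6 → 0x2146 (hexadecimal)
0x2146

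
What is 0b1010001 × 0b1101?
Convert 0b1010001 (binary) → 64 + 16 + 1 = 81 (decimal)
Convert 0b1101 (binary) → 8 + 4 + 1 = 13 (decimal)
Compute 81 × 13 = 1053
1053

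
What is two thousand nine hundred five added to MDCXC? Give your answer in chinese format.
Convert two thousand nine hundred five (English words) → 2×1000 + 9×100 + 5 = 2905 (decimal)
Convert MDCXC (Roman numeral) → 1000 + 500 + 100 + 90 = 1690 (decimal)
Compute 2905 + 1690 = 4595
Convert 4595 (decimal) → 4595 = 4×1000 + 5×100 + 9×10 + 5 → 四千五百九十五 (Chinese numeral)
四千五百九十五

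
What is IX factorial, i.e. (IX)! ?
Convert IX (Roman numeral) → 9 (decimal)
Compute 9! = 362880
362880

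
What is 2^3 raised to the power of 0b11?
Convert 2^3 (power) → 8 (decimal)
Convert 0b11 (binary) → 2 + 1 = 3 (decimal)
Compute 8 ^ 3 = 512
512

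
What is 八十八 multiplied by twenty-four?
Convert 八十八 (Chinese numeral) → 8×10 + 8 = 88 (decimal)
Convert twenty-four (English words) → 24 (decimal)
Compute 88 × 24 = 2112
2112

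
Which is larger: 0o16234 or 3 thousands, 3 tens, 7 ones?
Convert 0o16234 (octal) → 1×4096 + 6×512 + 2×64 + 3×8 + 4 = 7324 (decimal)
Convert 3 thousands, 3 tens, 7 ones (place-value notation) → 3×1000 + 3×10 + 7 = 3037 (decimal)
Compare 7324 vs 3037: larger = 7324
7324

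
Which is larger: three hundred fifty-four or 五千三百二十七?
Convert three hundred fifty-four (English words) → 3×100 + 54 = 354 (decimal)
Convert 五千三百二十七 (Chinese numeral) → 5×1000 + 3×100 + 2×10 + 7 = 5327 (decimal)
Compare 354 vs 5327: larger = 5327
5327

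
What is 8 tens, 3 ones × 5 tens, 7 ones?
Convert 8 tens, 3 ones (place-value notation) → 8×10 + 3 = 83 (decimal)
Convert 5 tens, 7 ones (place-value notation) → 5×10 + 7 = 57 (decimal)
Compute 83 × 57 = 4731
4731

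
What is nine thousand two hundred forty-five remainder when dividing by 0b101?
Convert nine thousand two hundred forty-five (English words) → 9×1000 + 2×100 + 45 = 9245 (decimal)
Convert 0b101 (binary) → 4 + 1 = 5 (decimal)
Compute 9245 mod 5 = 0
0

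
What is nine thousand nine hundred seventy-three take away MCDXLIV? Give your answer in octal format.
Convert nine thousand nine hundred seventy-three (English words) → 9×1000 + 9×100 + 73 = 9973 (decimal)
Convert MCDXLIV (Roman numeral) → 1000 + 400 + 40 + 4 = 1444 (decimal)
Compute 9973 - 1444 = 8529
Convert 8529 (decimal) → 8529 = 2×4096 + 5×64 + 2×8 + 1 → 0o20521 (octal)
0o20521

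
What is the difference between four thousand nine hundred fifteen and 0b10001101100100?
Convert four thousand nine hundred fifteen (English words) → 4×1000 + 9×100 + 15 = 4915 (decimal)
Convert 0b10001101100100 (binary) → 8192 + 512 + 256 + 64 + 32 + 4 = 9060 (decimal)
Difference: |4915 - 9060| = 4145
4145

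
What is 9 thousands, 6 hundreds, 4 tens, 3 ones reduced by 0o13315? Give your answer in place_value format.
Convert 9 thousands, 6 hundreds, 4 tens, 3 ones (place-value notation) → 9×1000 + 6×100 + 4×10 + 3 = 9643 (decimal)
Convert 0o13315 (octal) → 1×4096 + 3×512 + 3×64 + 1×8 + 5 = 5837 (decimal)
Compute 9643 - 5837 = 3806
Convert 3806 (decimal) → 3806 = 3×1000 + 8×100 + 6 → 3 thousands, 8 hundreds, 6 ones (place-value notation)
3 thousands, 8 hundreds, 6 ones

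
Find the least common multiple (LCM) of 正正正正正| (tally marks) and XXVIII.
Convert 正正正正正| (tally marks) → 5 + 5 + 5 + 5 + 5 + 1 = 26 (decimal)
Convert XXVIII (Roman numeral) → 10 + 10 + 5 + 1 + 1 + 1 = 28 (decimal)
Compute lcm(26, 28) = 364
364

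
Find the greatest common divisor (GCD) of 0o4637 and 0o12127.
Convert 0o4637 (octal) → 4×512 + 6×64 + 3×8 + 7 = 2463 (decimal)
Convert 0o12127 (octal) → 1×4096 + 2×512 + 1×64 + 2×8 + 7 = 5207 (decimal)
Compute gcd(2463, 5207) = 1
1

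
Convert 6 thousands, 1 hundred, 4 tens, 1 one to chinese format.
Convert 6 thousands, 1 hundred, 4 tens, 1 one (place-value notation) → 6×1000 + 1×100 + 4×10 + 1 = 6141 (decimal)
Convert 6141 (decimal) → 6141 = 6×1000 + 1×100 + 4×10 + 1 → 六千一百四十一 (Chinese numeral)
六千一百四十一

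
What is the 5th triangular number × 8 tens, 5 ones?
Convert the 5th triangular number (triangular index) → 5×6/2 = 15 (decimal)
Convert 8 tens, 5 ones (place-value notation) → 8×10 + 5 = 85 (decimal)
Compute 15 × 85 = 1275
1275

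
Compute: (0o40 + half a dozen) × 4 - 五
Convert 0o40 (octal) → 4×8 = 32 (decimal)
Convert half a dozen (colloquial) → 6 (decimal)
Convert 五 (Chinese numeral) → 5 (decimal)
Expression in decimal: (32 + 6) × 4 - 5
Parentheses first: 32 + 6 = 38
Multiply: 38 × 4 = 152
Subtract: 152 - 5 = 147
147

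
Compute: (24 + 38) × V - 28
Convert V (Roman numeral) → 5 (decimal)
Expression in decimal: (24 + 38) × 5 - 28
Parentheses first: 24 + 38 = 62
Multiply: 62 × 5 = 310
Subtract: 310 - 28 = 282
282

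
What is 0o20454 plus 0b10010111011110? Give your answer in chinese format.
Convert 0o20454 (octal) → 2×4096 + 4×64 + 5×8 + 4 = 8492 (decimal)
Convert 0b10010111011110 (binary) → 8192 + 1024 + 256 + 128 + 64 + 16 + 8 + 4 + 2 = 9694 (decimal)
Compute 8492 + 9694 = 18186
Convert 18186 (decimal) → 18186 = 1×10000 + 8×1000 + 1×100 + 8×10 + 6 → 一万八千一百八十六 (Chinese numeral)
一万八千一百八十六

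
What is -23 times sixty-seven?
Convert sixty-seven (English words) → 67 (decimal)
Compute -23 × 67 = -1541
-1541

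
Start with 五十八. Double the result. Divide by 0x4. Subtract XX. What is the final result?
Convert 五十八 (Chinese numeral) → 5×10 + 8 = 58 (decimal)
Start: 58
58 × 2 = 116
Convert 0x4 (hexadecimal) → 4 (decimal)
116 ÷ 4 = 29
Convert XX (Roman numeral) → 10 + 10 = 20 (decimal)
29 - 20 = 9
9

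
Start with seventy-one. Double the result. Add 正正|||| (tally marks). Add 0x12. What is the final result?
Convert seventy-one (English words) → 71 (decimal)
Start: 71
71 × 2 = 142
Convert 正正|||| (tally marks) → 5 + 5 + 4 = 14 (decimal)
142 + 14 = 156
Convert 0x12 (hexadecimal) → 1×16 + 2 = 18 (decimal)
156 + 18 = 174
174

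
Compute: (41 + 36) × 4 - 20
Parentheses first: 41 + 36 = 77
Multiply: 77 × 4 = 308
Subtract: 308 - 20 = 288
288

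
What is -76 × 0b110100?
Convert 0b110100 (binary) → 32 + 16 + 4 = 52 (decimal)
Compute -76 × 52 = -3952
-3952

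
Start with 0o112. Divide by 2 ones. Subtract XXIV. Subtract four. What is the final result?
Convert 0o112 (octal) → 1×64 + 1×8 + 2 = 74 (decimal)
Start: 74
Convert 2 ones (place-value notation) → 2 (decimal)
74 ÷ 2 = 37
Convert XXIV (Roman numeral) → 10 + 10 + 4 = 24 (decimal)
37 - 24 = 13
Convert four (English words) → 4 (decimal)
13 - 4 = 9
9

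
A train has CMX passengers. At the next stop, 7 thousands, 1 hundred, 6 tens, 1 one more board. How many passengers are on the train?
Convert CMX (Roman numeral) → 900 + 10 = 910 (decimal)
Convert 7 thousands, 1 hundred, 6 tens, 1 one (place-value notation) → 7×1000 + 1×100 + 6×10 + 1 = 7161 (decimal)
Compute 910 + 7161 = 8071
8071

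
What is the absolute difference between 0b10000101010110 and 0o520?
Convert 0b10000101010110 (binary) → 8192 + 256 + 64 + 16 + 4 + 2 = 8534 (decimal)
Convert 0o520 (octal) → 5×64 + 2×8 = 336 (decimal)
Compute |8534 - 336| = 8198
8198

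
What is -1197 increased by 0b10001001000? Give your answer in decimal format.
Convert 0b10001001000 (binary) → 1024 + 64 + 8 = 1096 (decimal)
Compute -1197 + 1096 = -101
-101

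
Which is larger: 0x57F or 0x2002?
Convert 0x57F (hexadecimal) → 5×256 + 7×16 + 15 = 1407 (decimal)
Convert 0x2002 (hexadecimal) → 2×4096 + 2 = 8194 (decimal)
Compare 1407 vs 8194: larger = 8194
8194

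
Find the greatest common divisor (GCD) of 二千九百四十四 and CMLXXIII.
Convert 二千九百四十四 (Chinese numeral) → 2×1000 + 9×100 + 4×10 + 4 = 2944 (decimal)
Convert CMLXXIII (Roman numeral) → 900 + 50 + 10 + 10 + 1 + 1 + 1 = 973 (decimal)
Compute gcd(2944, 973) = 1
1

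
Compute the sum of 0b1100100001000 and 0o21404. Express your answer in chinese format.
Convert 0b1100100001000 (binary) → 4096 + 2048 + 256 + 8 = 6408 (decimal)
Convert 0o21404 (octal) → 2×4096 + 1×512 + 4×64 + 4 = 8964 (decimal)
Compute 6408 + 8964 = 15372
Convert 15372 (decimal) → 15372 = 1×10000 + 5×1000 + 3×100 + 7×10 + 2 → 一万五千三百七十二 (Chinese numeral)
一万五千三百七十二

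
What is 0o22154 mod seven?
Convert 0o22154 (octal) → 2×4096 + 2×512 + 1×64 + 5×8 + 4 = 9324 (decimal)
Convert seven (English words) → 7 (decimal)
Compute 9324 mod 7 = 0
0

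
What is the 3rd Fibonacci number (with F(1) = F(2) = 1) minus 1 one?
The 3rd Fibonacci number (with F(1) = F(2) = 1): 1, 1, 2 → 2
Convert 1 one (place-value notation) → 1 (decimal)
Compute 2 - 1 = 1
1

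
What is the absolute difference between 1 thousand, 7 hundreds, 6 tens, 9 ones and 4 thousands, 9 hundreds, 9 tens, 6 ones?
Convert 1 thousand, 7 hundreds, 6 tens, 9 ones (place-value notation) → 1×1000 + 7×100 + 6×10 + 9 = 1769 (decimal)
Convert 4 thousands, 9 hundreds, 9 tens, 6 ones (place-value notation) → 4×1000 + 9×100 + 9×10 + 6 = 4996 (decimal)
Compute |1769 - 4996| = 3227
3227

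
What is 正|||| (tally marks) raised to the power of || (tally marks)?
Convert 正|||| (tally marks) → 5 + 4 = 9 (decimal)
Convert || (tally marks) → 2 (decimal)
Compute 9 ^ 2 = 81
81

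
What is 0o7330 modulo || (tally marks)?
Convert 0o7330 (octal) → 7×512 + 3×64 + 3×8 = 3800 (decimal)
Convert || (tally marks) → 2 (decimal)
Compute 3800 mod 2 = 0
0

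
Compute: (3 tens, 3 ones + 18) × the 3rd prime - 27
Convert 3 tens, 3 ones (place-value notation) → 3×10 + 3 = 33 (decimal)
Convert the 3rd prime (prime index) → 5 (decimal)
Expression in decimal: (33 + 18) × 5 - 27
Parentheses first: 33 + 18 = 51
Multiply: 51 × 5 = 255
Subtract: 255 - 27 = 228
228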